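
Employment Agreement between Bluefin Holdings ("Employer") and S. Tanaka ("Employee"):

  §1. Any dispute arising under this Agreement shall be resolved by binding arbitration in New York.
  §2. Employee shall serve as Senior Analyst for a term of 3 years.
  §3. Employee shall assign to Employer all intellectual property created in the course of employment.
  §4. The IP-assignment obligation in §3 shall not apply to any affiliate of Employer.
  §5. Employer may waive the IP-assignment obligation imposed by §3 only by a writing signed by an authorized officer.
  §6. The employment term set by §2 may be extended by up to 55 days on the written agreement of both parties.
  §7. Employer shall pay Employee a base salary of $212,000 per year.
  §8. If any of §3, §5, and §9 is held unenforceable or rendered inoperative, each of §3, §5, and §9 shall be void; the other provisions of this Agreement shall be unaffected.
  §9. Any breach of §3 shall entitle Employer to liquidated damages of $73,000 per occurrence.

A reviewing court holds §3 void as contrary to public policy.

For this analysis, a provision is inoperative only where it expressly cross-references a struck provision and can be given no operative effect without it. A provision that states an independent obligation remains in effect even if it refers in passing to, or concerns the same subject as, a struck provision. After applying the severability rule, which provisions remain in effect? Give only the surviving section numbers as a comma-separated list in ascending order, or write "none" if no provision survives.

1, 2, 6, 7, 8

§3 is struck. §4 does nothing except set the carve-out from the IP-assignment obligation by reference to §3; with §3 gone it has no independent effect and is inoperative. §5 merely fixes the waiver condition for §3; with §3 gone it has nothing to operate on and falls away. §9 operates only by reference to §3, so it falls with §3. §8 declares §3, §5, and §9 mutually dependent; since one of them has fallen, all of them are of no effect. The remainder continues in force under §8. That leaves §1, §2, §6, §7, and §8 in effect.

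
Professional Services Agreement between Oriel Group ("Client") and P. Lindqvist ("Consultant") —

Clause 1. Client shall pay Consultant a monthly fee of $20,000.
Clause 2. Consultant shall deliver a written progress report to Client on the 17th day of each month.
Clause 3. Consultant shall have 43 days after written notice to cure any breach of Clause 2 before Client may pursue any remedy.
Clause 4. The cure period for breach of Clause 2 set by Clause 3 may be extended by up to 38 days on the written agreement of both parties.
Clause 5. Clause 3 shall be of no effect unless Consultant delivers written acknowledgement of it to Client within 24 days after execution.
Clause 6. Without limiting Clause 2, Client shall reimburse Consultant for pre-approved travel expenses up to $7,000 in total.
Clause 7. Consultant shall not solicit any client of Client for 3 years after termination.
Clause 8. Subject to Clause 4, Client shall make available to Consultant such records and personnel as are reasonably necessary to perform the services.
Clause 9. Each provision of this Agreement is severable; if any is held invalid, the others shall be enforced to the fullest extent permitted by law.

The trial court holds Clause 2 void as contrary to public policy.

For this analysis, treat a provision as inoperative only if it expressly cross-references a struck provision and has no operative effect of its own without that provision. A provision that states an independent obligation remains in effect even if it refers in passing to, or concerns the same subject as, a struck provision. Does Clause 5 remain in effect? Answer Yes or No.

Clause 2 is struck. The only function of Clause 3 is the cure period for breach of Clause 2, so it cannot stand once Clause 2 is removed. Clause 4 has no operative effect of its own apart from Clause 3 and is therefore inoperative. Clause 5 operates only by reference to Clause 3, so it falls with Clause 3. Clause 8 mentions Clause 4 but its own obligation stands independently of Clause 4, so Clause 8 is not affected. Clause 6 mentions Clause 2 but its own obligation stands independently of Clause 2, so Clause 6 is not affected. Clause 9 is a severability clause and preserves every provision that can still be given independent effect. That leaves Clause 1, Clause 6, Clause 7, Clause 8, and Clause 9 in effect. Clause 5 is among the inoperative provisions, so the answer is no.

No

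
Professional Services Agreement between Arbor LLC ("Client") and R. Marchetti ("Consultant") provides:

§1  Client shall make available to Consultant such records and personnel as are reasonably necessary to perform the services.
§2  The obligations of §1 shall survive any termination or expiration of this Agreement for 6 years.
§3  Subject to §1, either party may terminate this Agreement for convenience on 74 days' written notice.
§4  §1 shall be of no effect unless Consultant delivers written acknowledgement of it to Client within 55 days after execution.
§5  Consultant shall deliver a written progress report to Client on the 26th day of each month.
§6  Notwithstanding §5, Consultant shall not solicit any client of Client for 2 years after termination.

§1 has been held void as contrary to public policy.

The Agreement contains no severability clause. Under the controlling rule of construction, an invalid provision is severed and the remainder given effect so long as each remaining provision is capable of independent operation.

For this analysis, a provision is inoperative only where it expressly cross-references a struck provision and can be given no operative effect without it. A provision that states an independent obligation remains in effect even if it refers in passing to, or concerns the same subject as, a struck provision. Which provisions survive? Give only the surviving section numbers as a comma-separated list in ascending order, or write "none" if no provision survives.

§1 is struck. §2 merely fixes the survival period for §1; with §1 gone it has nothing to operate on and falls away. §4 operates only by reference to §1, so it falls with §1. Although §3 refers to §1, its operative terms do not depend on §1, so it remains in effect. Under the stated default rule, only provisions that cannot operate independently fall away; the rest are enforced. §3, §5, and §6 remain in effect.

3, 5, 6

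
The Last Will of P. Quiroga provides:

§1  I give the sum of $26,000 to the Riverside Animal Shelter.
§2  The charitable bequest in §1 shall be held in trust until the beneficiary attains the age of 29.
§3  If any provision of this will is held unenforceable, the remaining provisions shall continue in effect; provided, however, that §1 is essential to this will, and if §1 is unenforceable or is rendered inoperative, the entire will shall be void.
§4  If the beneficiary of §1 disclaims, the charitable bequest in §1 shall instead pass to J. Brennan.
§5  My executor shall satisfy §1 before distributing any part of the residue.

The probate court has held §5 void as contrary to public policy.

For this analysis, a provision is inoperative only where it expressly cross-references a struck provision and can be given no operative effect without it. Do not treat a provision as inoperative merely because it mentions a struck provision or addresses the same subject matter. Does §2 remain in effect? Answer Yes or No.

§5 is struck. No other provision's operative terms depend on §5. §3 makes §1 an essential term, but §1 is unaffected, so the severability proviso in §3 preserves the remaining provisions. The provisions still in force are §1, §2, §3, and §4. §2 is among the surviving provisions, so the answer is yes.

Yes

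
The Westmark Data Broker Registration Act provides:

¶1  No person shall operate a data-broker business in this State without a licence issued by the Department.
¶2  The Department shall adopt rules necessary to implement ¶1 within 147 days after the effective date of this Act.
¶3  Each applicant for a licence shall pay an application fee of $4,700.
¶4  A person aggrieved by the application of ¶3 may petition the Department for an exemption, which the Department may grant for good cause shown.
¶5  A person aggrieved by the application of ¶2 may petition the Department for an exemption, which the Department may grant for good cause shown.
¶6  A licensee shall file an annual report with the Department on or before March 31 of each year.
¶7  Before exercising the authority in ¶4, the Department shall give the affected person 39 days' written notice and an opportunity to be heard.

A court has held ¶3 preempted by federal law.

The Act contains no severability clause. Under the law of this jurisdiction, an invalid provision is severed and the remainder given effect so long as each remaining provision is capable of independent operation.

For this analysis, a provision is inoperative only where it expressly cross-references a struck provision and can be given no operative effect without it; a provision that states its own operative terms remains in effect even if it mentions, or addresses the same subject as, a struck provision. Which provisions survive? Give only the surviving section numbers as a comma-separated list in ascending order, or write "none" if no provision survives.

¶3 is struck. ¶4 operates only by reference to ¶3, so it falls with ¶3. ¶7 has no operative effect of its own apart from ¶4 and is therefore inoperative. Under the stated default rule, only provisions that cannot operate independently fall away; the rest are enforced. ¶1, ¶2, ¶5, and ¶6 remain in effect.

1, 2, 5, 6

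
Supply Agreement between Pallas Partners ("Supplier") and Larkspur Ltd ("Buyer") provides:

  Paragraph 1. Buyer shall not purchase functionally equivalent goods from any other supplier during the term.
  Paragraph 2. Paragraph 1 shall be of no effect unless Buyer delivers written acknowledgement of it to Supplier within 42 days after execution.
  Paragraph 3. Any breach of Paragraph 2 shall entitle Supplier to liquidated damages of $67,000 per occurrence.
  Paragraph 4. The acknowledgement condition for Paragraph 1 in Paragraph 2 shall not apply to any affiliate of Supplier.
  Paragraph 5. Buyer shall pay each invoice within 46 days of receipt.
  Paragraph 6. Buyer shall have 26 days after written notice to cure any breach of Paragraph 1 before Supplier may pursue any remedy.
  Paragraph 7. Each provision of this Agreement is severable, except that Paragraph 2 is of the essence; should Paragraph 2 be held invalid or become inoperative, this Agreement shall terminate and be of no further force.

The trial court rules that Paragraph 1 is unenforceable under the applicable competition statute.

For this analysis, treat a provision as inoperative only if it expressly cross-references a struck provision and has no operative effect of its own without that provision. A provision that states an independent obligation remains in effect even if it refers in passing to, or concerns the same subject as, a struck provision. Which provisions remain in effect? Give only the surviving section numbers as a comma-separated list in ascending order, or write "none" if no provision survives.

none

Paragraph 1 is struck. The only function of Paragraph 2 is the acknowledgement condition for Paragraph 1, so it cannot stand once Paragraph 1 is removed. The only function of Paragraph 6 is the cure period for breach of Paragraph 1, so it cannot stand once Paragraph 1 is removed. Paragraph 3 has no operative effect of its own apart from Paragraph 2 and is therefore inoperative. Paragraph 4 does nothing except set the carve-out from the acknowledgement condition for Paragraph 1 by reference to Paragraph 2; with Paragraph 2 gone it has no independent effect and is inoperative. Paragraph 7 makes Paragraph 2 an essential term, and Paragraph 2 has been rendered inoperative by the cascade; under Paragraph 7, the entire Agreement is therefore void. No provision of the Agreement survives.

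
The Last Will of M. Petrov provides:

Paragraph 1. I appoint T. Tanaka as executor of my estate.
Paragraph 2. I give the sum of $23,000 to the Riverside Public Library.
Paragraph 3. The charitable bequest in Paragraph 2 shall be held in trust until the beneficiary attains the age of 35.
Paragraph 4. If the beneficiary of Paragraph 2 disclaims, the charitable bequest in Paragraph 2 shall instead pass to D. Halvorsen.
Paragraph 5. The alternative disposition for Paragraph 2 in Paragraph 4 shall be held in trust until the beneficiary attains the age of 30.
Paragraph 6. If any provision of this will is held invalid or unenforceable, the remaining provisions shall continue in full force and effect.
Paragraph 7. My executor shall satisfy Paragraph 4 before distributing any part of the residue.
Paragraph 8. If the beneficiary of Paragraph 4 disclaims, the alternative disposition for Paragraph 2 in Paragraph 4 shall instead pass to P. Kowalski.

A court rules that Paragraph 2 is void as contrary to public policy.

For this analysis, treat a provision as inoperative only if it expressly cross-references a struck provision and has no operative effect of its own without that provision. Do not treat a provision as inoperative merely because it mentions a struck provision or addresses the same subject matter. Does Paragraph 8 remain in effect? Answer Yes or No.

No

Paragraph 2 is struck. The only function of Paragraph 3 is the trust for Paragraph 2, so it cannot stand once Paragraph 2 is removed. Paragraph 4 merely fixes the alternative disposition for Paragraph 2; with Paragraph 2 gone it has nothing to operate on and falls away. Paragraph 5 has no operative effect of its own apart from Paragraph 4 and is therefore inoperative. The only function of Paragraph 7 is the priority direction for Paragraph 4, so it cannot stand once Paragraph 4 is removed. Paragraph 8 has no operative effect of its own apart from Paragraph 4 and is therefore inoperative. Paragraph 6 is a severability clause and preserves every provision that can still be given independent effect. The provisions still in force are Paragraph 1 and Paragraph 6. Paragraph 8 is among the inoperative provisions, so the answer is no.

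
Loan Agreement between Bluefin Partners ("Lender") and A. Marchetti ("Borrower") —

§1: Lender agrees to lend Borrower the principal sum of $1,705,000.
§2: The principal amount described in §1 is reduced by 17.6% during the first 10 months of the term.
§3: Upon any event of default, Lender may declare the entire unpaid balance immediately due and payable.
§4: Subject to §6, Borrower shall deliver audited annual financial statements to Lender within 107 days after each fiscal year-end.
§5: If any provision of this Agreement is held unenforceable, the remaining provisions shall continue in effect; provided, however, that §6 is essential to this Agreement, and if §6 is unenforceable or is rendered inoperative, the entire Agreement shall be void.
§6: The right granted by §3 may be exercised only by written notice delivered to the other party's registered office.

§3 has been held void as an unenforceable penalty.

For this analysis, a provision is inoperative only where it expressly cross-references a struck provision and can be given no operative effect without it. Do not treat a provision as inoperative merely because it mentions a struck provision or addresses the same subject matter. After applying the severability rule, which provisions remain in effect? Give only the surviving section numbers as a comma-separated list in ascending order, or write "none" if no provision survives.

none

§3 is struck. §6 operates only by reference to §3, so it falls with §3. §5 makes §6 an essential term, and §6 has been rendered inoperative by the cascade; under §5, the entire Agreement is therefore void. No provision of the Agreement survives.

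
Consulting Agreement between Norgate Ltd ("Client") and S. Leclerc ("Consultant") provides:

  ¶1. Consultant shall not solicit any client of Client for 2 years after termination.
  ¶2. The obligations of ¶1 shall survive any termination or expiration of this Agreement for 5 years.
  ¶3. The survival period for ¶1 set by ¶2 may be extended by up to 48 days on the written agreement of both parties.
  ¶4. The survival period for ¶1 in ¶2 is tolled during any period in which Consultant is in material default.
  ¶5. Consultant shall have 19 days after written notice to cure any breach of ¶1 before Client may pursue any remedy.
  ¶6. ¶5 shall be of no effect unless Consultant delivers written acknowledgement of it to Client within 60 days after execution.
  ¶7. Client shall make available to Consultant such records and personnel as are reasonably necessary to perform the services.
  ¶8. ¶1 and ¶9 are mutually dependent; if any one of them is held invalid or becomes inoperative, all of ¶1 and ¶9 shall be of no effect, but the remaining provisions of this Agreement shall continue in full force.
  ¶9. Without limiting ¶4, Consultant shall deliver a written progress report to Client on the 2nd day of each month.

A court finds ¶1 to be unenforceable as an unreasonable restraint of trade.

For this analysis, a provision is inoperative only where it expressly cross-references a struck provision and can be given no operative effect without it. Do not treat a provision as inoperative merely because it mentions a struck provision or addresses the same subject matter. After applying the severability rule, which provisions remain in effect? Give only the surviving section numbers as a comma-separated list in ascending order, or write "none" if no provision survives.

¶1 is struck. ¶2 has no operative effect of its own apart from ¶1 and is therefore inoperative. ¶5 has no operative effect of its own apart from ¶1 and is therefore inoperative. ¶3 does nothing except set the extension of the survival period for ¶1 by reference to ¶2; with ¶2 gone it has no independent effect and is inoperative. ¶4 does nothing except set the tolling of the survival period for ¶1 by reference to ¶2; with ¶2 gone it has no independent effect and is inoperative. ¶6 merely fixes the acknowledgement condition for ¶5; with ¶5 gone it has nothing to operate on and falls away. ¶8 declares ¶1 and ¶9 mutually dependent; since one of them has fallen, all of them are of no effect. That brings down ¶9 as well. The remainder continues in force under ¶8. That leaves ¶7 and ¶8 in effect.

7, 8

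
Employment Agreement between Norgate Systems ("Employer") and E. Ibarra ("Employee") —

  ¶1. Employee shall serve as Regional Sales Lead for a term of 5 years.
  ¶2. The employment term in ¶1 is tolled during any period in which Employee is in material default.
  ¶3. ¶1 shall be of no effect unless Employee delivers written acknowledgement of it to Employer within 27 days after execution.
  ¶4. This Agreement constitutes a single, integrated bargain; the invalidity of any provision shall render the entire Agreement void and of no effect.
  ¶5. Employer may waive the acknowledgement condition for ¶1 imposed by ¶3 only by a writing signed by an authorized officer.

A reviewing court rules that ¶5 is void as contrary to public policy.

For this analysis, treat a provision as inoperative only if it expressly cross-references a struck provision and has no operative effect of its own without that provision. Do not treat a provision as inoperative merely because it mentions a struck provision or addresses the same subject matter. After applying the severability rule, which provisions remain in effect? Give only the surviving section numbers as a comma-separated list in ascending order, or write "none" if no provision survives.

none

¶5 is struck. Nothing else in the Agreement is defined by reference to ¶5. ¶4 provides that the Agreement is not severable, so the invalidity of any one provision voids the entire Agreement. No provision of the Agreement survives.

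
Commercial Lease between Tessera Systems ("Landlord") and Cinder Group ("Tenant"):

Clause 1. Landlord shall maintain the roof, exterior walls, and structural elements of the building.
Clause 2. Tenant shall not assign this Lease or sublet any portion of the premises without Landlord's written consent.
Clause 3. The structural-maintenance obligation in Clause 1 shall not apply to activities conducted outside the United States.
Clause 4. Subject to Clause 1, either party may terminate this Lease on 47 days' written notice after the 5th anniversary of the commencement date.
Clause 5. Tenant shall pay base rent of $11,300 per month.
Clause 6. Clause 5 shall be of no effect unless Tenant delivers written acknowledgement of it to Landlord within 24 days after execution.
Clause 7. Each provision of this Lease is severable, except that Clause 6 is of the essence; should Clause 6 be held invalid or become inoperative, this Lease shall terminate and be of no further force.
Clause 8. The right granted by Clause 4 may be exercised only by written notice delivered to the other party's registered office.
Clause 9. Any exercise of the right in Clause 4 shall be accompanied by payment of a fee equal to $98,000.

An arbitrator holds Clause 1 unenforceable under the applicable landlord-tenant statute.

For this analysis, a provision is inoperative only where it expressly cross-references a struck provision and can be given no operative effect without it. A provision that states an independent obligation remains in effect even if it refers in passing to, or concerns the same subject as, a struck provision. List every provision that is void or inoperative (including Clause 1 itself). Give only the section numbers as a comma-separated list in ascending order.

Clause 1 is struck. Clause 3 has no operative effect of its own apart from Clause 1 and is therefore inoperative. Clause 4 mentions Clause 1 but its own obligation stands independently of Clause 1, so Clause 4 is not affected. Clause 7 makes Clause 6 an essential term, but Clause 6 is unaffected, so the severability proviso in Clause 7 preserves the remaining provisions. That leaves Clause 2, Clause 4, Clause 5, Clause 6, Clause 7, Clause 8, and Clause 9 in effect.

1, 3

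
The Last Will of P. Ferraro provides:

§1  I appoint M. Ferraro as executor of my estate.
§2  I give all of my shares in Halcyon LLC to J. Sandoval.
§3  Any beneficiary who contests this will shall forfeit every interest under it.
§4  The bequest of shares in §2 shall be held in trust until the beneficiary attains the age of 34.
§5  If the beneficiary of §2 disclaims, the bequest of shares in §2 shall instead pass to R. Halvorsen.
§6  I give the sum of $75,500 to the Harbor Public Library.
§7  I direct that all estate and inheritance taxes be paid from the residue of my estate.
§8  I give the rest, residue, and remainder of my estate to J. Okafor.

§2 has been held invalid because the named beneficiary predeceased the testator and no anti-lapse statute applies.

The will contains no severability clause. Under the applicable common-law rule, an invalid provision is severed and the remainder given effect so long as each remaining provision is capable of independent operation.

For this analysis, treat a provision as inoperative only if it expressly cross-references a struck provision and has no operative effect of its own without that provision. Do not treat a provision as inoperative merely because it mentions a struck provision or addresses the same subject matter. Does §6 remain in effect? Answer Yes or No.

§2 is struck. §4 merely fixes the trust for §2; with §2 gone it has nothing to operate on and falls away. The only function of §5 is the alternative disposition for §2, so it cannot stand once §2 is removed. Under the stated default rule, only provisions that cannot operate independently fall away; the rest are enforced. That leaves §1, §3, §6, §7, and §8 in effect. §6 is among the surviving provisions, so the answer is yes.

Yes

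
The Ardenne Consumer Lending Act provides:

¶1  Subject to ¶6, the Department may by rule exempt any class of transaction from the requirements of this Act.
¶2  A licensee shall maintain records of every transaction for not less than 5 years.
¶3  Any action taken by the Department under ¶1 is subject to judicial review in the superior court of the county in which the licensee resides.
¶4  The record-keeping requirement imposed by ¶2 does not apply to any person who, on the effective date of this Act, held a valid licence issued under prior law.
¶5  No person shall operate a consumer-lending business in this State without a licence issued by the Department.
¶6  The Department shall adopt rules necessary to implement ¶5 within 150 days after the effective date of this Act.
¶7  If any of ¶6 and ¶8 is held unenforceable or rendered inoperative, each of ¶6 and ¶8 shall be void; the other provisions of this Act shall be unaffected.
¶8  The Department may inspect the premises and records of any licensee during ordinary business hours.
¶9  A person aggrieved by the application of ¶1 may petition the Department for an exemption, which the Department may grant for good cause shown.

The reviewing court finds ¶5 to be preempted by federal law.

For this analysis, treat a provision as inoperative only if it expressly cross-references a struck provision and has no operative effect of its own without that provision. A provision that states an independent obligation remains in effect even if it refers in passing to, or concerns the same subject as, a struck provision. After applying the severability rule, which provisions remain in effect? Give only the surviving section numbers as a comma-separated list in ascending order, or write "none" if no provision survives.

1, 2, 3, 4, 7, 9

¶5 is struck. ¶6 operates only by reference to ¶5, so it falls with ¶5. Although ¶1 refers to ¶6, its operative terms do not depend on ¶6, so it remains in effect. ¶7 declares ¶6 and ¶8 mutually dependent; since one of them has fallen, all of them are of no effect. That brings down ¶8 as well. The remainder continues in force under ¶7. ¶1, ¶2, ¶3, ¶4, ¶7, and ¶9 remain in effect.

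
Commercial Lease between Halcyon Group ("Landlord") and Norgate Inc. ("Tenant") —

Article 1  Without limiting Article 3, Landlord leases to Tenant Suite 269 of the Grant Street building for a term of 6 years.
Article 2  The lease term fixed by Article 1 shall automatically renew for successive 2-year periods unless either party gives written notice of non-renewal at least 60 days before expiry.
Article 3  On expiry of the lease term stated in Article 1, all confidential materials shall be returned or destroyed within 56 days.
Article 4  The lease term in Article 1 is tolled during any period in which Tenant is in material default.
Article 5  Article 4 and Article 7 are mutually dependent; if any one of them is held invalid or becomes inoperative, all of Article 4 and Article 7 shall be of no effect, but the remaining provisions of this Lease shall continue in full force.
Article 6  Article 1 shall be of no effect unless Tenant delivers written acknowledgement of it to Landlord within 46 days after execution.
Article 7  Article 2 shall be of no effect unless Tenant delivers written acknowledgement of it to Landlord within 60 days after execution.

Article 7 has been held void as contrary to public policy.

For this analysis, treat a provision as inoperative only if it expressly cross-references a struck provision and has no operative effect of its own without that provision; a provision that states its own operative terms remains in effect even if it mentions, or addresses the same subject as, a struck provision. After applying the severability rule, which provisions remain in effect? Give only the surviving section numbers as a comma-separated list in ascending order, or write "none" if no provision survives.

1, 2, 3, 5, 6

Article 7 is struck. No other provision's operative terms depend on Article 7. Article 5 declares Article 4 and Article 7 mutually dependent; since one of them has fallen, all of them are of no effect. That brings down Article 4 as well. The remainder continues in force under Article 5. That leaves Article 1, Article 2, Article 3, Article 5, and Article 6 in effect.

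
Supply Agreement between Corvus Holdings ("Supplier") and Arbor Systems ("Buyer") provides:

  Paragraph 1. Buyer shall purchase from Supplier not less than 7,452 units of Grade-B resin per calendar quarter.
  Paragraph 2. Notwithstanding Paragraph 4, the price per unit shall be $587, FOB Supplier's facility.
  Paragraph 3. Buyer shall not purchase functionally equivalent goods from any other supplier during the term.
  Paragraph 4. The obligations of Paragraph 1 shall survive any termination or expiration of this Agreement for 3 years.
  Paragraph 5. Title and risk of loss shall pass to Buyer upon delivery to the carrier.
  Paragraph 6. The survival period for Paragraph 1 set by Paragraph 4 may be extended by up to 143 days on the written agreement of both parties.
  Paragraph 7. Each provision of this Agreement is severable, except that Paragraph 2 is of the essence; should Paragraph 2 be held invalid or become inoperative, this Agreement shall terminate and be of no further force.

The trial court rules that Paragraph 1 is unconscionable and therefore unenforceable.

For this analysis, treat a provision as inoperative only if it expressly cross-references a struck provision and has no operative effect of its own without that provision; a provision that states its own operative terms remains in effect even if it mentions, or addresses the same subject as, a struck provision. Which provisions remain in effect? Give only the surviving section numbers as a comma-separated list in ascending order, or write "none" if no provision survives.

2, 3, 5, 7

Paragraph 1 is struck. The only function of Paragraph 4 is the survival period for Paragraph 1, so it cannot stand once Paragraph 1 is removed. Paragraph 6 does nothing except set the extension of the survival period for Paragraph 1 by reference to Paragraph 4; with Paragraph 4 gone it has no independent effect and is inoperative. Although Paragraph 2 refers to Paragraph 4, its operative terms do not depend on Paragraph 4, so it remains in effect. Paragraph 7 makes Paragraph 2 an essential term, but Paragraph 2 is unaffected, so the severability proviso in Paragraph 7 preserves the remaining provisions. That leaves Paragraph 2, Paragraph 3, Paragraph 5, and Paragraph 7 in effect.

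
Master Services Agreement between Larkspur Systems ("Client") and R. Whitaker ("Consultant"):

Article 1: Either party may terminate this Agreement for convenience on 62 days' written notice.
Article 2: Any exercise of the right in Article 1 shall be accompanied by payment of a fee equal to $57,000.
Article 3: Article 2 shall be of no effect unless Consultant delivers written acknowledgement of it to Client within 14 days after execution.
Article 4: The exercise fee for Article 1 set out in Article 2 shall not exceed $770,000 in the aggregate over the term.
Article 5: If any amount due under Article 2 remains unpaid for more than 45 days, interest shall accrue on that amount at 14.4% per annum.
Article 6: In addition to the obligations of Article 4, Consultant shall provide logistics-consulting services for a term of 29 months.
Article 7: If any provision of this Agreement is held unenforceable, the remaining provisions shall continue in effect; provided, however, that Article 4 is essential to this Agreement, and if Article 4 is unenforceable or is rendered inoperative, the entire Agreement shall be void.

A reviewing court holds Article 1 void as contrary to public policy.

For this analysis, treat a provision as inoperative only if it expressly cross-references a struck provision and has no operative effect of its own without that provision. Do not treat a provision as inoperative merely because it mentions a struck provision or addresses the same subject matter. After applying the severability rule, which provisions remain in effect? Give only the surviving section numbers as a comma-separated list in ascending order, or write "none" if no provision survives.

Article 1 is struck. Article 2 has no operative effect of its own apart from Article 1 and is therefore inoperative. Article 3 merely fixes the acknowledgement condition for Article 2; with Article 2 gone it has nothing to operate on and falls away. The whole of Article 4 is the aggregate cap on the exercise fee for Article 1, defined by reference to Article 2, so Article 4 cannot stand once Article 2 is removed. Article 5 does nothing except set the default interest on the exercise fee for Article 1 by reference to Article 2; with Article 2 gone it has no independent effect and is inoperative. Article 7 makes Article 4 an essential term, and Article 4 has been rendered inoperative by the cascade; under Article 7, the entire Agreement is therefore void. No provision of the Agreement survives.

none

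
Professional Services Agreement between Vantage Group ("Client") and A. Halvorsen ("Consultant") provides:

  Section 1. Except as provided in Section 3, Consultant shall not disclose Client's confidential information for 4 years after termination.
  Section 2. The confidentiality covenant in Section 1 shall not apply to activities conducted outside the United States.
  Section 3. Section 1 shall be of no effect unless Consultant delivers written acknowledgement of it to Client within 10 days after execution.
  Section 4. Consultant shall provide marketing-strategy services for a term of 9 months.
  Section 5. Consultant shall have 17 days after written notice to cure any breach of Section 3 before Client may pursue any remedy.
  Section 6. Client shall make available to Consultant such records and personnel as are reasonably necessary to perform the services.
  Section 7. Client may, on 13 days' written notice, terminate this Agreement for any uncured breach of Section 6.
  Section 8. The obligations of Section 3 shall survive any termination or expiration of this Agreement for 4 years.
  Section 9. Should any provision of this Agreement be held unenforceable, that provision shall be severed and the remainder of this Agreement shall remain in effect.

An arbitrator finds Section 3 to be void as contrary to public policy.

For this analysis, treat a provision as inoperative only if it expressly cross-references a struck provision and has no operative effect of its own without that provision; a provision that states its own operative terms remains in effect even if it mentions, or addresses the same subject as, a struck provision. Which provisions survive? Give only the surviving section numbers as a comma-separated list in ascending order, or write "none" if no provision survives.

1, 2, 4, 6, 7, 9

Section 3 is struck. Section 5 operates only by reference to Section 3, so it falls with Section 3. Section 8 merely fixes the survival period for Section 3; with Section 3 gone it has nothing to operate on and falls away. Although Section 1 refers to Section 3, its operative terms do not depend on Section 3, so it remains in effect. Under the severability clause in Section 9, the remaining provisions continue in force. The provisions still in force are Section 1, Section 2, Section 4, Section 6, Section 7, and Section 9.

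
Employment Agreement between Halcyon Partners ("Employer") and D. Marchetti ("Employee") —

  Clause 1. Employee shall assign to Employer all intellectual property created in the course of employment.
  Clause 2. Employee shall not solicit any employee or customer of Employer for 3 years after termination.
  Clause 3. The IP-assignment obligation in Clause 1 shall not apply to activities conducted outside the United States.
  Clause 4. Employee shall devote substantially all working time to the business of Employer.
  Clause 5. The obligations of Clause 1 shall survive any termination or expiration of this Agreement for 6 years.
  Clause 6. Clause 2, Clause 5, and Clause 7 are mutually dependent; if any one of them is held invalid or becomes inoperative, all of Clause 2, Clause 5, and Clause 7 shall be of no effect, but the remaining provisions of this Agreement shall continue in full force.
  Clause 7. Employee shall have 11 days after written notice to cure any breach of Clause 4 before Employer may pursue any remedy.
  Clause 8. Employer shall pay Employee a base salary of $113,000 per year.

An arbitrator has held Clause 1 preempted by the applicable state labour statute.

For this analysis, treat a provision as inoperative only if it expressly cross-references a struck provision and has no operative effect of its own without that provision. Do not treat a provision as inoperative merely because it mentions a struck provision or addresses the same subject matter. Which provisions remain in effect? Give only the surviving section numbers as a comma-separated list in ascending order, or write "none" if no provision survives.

4, 6, 8

Clause 1 is struck. Clause 3 has no operative effect of its own apart from Clause 1 and is therefore inoperative. Clause 5 has no operative effect of its own apart from Clause 1 and is therefore inoperative. Clause 6 declares Clause 2, Clause 5, and Clause 7 mutually dependent; since one of them has fallen, all of them are of no effect. That brings down Clause 2 and Clause 7 as well. The remainder continues in force under Clause 6. Clause 4, Clause 6, and Clause 8 remain in effect.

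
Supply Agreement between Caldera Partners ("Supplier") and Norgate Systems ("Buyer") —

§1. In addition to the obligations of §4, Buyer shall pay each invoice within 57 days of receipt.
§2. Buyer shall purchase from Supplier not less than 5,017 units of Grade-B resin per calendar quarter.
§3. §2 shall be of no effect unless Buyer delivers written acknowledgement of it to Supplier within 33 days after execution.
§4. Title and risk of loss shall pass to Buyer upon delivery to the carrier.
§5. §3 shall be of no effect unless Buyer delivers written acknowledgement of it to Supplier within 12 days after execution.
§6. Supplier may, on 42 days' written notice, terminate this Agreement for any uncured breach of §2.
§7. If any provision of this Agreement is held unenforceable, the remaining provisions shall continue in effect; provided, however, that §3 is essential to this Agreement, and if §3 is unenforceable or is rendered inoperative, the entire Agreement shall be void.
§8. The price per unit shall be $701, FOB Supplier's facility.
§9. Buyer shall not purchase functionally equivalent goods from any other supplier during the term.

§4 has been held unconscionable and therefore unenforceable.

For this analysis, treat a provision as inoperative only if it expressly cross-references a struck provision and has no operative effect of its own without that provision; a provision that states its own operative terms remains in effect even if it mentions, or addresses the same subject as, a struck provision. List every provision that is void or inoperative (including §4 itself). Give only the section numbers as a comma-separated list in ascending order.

4

§4 is struck. §1 mentions §4 but its own obligation stands independently of §4, so §1 is not affected. No other provision's operative terms depend on §4. §7 makes §3 an essential term, but §3 is unaffected, so the severability proviso in §7 preserves the remaining provisions. That leaves §1, §2, §3, §5, §6, §7, §8, and §9 in effect.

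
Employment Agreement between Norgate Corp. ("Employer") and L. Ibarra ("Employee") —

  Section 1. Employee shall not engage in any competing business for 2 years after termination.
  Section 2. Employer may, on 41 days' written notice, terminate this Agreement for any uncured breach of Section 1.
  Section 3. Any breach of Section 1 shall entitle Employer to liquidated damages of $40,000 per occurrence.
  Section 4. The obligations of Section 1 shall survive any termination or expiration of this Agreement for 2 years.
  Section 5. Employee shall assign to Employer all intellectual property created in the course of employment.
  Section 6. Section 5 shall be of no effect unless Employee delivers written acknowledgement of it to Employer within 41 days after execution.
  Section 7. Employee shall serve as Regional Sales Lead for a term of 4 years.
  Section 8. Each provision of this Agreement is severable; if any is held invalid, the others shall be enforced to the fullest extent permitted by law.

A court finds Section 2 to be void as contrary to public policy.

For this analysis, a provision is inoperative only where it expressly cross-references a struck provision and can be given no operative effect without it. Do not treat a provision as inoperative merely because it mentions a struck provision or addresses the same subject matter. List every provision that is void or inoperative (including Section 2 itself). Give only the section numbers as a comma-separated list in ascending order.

Section 2 is struck. Nothing else in the Agreement is defined by reference to Section 2. Under the severability clause in Section 8, the remaining provisions continue in force. Section 1, Section 3, Section 4, Section 5, Section 6, Section 7, and Section 8 remain in effect.

2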